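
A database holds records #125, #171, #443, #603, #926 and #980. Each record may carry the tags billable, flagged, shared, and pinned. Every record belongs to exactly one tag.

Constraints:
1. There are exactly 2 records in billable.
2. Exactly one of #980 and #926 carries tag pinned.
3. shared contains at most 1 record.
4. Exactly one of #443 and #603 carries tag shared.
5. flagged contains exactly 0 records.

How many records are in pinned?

3

(5): flagged already has 0, so the rest are out.
Suppose #125 ∈ shared: no assignment then satisfies all the clues, so #125 ∉ shared.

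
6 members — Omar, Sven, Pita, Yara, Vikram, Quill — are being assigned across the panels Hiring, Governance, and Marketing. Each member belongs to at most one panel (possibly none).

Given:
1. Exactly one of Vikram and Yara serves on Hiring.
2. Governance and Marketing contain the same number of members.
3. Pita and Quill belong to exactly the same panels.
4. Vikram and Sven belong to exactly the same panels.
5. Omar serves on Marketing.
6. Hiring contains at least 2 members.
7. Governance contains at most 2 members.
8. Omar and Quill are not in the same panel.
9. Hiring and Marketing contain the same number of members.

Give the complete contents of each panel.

Hiring = {Sven, Vikram}; Governance = {Pita, Quill}; Marketing = {Omar, Yara}

From (5): Omar ∈ Marketing.
(8): Quill ∉ Marketing.
(3): Pita matches Quill: Pita ∉ Marketing.
Suppose Sven ∉ Hiring: no assignment then satisfies all the clues, so Sven ∈ Hiring.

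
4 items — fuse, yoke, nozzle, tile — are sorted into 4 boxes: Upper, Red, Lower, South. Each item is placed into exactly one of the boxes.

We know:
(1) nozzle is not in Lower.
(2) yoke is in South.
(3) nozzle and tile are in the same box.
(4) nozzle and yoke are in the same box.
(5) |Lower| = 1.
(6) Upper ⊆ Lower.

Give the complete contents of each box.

Upper = {}; Red = {}; Lower = {fuse}; South = {nozzle, tile, yoke}

From (1): nozzle ∉ Lower.
From (2): yoke ∈ South.
(3): tile matches nozzle: tile ∉ Lower.
(4): nozzle matches yoke: nozzle ∉ Upper.
(4): nozzle matches yoke: nozzle ∉ Red.
(4): nozzle matches yoke: nozzle ∈ South.
(5): only 1 candidates remain for Lower, so all are in.
(6) contrapositive: tile ∉ Upper.
(3): tile matches nozzle: tile ∉ Red.
(3): tile matches nozzle: tile ∈ South.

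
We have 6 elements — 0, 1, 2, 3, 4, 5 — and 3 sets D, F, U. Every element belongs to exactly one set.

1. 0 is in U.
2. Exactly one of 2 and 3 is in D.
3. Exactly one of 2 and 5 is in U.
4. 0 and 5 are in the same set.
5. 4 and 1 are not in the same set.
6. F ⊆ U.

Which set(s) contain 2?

From (1): 0 ∈ U.
(4): 5 matches 0: 5 ∉ D.
(4): 5 matches 0: 5 ∉ F.
(4): 5 matches 0: 5 ∈ U.
(3) (exactly one): 2 ∉ U.
(6) contrapositive: 2 ∉ F.
Only one set left: 2 ∈ D.
(2) (exactly one): 3 ∉ D.

2: D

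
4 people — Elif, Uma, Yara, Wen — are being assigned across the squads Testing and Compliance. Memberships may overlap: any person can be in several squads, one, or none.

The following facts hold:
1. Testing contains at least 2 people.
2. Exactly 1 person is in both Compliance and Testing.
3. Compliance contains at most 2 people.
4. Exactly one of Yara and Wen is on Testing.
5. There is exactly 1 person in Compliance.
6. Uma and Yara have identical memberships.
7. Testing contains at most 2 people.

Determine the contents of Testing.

Testing = {Elif, Wen}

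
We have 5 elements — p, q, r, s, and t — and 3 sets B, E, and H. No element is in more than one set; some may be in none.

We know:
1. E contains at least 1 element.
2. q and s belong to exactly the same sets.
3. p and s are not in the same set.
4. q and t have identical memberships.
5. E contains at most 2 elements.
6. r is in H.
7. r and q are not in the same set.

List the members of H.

From (6): r ∈ H.
(7): q ∉ H.
(2): s matches q: s ∉ H.
(4): t matches q: t ∉ H.
Suppose p ∈ H: no assignment then satisfies all the clues, so p ∉ H.

H = {r}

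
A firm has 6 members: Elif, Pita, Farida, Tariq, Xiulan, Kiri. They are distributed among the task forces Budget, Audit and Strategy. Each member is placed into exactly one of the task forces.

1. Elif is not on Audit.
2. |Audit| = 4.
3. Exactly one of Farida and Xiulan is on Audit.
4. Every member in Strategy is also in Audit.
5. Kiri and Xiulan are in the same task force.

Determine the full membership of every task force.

Budget = {Elif, Farida}; Audit = {Kiri, Pita, Tariq, Xiulan}; Strategy = {}

From (1): Elif ∉ Audit.
(4) contrapositive: Elif ∉ Strategy.
Only one task force left: Elif ∈ Budget.
Suppose Pita ∈ Budget: no assignment then satisfies all the clues, so Pita ∉ Budget.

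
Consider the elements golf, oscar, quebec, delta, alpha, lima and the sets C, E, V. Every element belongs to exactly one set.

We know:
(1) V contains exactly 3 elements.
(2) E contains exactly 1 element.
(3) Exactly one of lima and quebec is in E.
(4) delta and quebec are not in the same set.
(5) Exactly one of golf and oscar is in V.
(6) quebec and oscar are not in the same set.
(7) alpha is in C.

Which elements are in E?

From (7): alpha ∈ C.
Suppose golf ∈ E: no assignment then satisfies all the clues, so golf ∉ E.

E = {quebec}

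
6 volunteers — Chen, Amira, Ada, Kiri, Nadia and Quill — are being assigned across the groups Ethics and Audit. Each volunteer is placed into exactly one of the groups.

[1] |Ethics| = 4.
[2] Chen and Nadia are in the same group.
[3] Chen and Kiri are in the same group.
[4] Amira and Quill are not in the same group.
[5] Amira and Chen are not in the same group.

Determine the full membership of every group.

Ethics = {Chen, Kiri, Nadia, Quill}; Audit = {Ada, Amira}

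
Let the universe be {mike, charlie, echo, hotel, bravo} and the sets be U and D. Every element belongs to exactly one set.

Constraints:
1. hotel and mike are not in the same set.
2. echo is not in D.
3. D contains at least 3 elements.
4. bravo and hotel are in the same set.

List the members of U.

From (2): echo ∉ D.
Only one set left: echo ∈ U.
Suppose mike ∉ U: no assignment then satisfies all the clues, so mike ∈ U.

U = {echo, mike}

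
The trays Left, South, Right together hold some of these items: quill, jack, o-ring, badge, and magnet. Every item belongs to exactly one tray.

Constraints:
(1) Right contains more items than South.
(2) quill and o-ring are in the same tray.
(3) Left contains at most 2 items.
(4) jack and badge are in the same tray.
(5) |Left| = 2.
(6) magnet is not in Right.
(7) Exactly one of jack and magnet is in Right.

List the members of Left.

From (6): magnet ∉ Right.
(7) (exactly one): jack ∈ Right.
(4): badge matches jack: badge ∉ Left.
(4): badge matches jack: badge ∉ South.
(4): badge matches jack: badge ∈ Right.
Suppose quill ∉ Left: no assignment then satisfies all the clues, so quill ∈ Left.

Left = {o-ring, quill}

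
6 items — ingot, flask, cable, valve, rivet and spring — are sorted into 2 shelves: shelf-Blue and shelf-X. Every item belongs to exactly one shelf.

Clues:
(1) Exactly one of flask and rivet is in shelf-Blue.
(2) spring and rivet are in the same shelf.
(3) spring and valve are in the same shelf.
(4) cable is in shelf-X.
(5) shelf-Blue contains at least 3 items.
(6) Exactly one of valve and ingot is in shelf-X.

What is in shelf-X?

shelf-X = {cable, flask, ingot}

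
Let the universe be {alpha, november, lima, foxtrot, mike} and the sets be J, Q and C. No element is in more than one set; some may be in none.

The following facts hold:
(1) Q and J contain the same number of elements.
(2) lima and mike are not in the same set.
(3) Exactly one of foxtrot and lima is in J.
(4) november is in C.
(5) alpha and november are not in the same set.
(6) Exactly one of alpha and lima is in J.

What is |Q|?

1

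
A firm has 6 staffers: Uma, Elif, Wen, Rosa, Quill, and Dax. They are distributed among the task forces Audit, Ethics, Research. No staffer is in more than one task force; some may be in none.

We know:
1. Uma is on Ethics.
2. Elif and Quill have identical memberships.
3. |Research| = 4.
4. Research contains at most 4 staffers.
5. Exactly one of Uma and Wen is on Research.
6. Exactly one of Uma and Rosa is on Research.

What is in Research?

Research = {Elif, Quill, Rosa, Wen}

From (1): Uma ∈ Ethics.
(5) (exactly one): Wen ∈ Research.
(6) (exactly one): Rosa ∈ Research.
Suppose Elif ∉ Research: no assignment then satisfies all the clues, so Elif ∈ Research.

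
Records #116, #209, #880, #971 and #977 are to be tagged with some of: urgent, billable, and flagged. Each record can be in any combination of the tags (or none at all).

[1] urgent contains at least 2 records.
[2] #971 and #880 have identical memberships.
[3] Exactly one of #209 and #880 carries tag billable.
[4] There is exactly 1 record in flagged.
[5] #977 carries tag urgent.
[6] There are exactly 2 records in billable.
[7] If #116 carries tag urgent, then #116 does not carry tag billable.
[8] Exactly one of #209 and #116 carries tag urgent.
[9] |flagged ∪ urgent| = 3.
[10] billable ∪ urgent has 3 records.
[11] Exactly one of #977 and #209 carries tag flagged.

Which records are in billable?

billable = {#209, #977}

From (5): #977 ∈ urgent.
Suppose #116 ∈ billable: no assignment then satisfies all the clues, so #116 ∉ billable.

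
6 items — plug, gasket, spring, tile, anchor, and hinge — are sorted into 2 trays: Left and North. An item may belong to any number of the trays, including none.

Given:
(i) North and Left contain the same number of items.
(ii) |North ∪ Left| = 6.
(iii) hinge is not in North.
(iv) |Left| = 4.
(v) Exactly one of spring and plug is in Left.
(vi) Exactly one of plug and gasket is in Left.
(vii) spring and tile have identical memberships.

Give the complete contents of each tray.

From (iii): hinge ∉ North.
Suppose plug ∈ Left: no assignment then satisfies all the clues, so plug ∉ Left.

Left = {gasket, hinge, spring, tile}; North = {anchor, plug, spring, tile}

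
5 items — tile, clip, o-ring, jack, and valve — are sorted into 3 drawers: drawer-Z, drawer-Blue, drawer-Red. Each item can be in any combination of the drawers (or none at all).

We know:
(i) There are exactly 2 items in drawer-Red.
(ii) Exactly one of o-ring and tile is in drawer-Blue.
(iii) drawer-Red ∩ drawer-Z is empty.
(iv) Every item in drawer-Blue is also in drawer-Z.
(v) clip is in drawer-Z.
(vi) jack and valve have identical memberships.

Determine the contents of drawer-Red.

drawer-Red = {jack, valve}

From (v): clip ∈ drawer-Z.
(iii) (disjoint): clip ∉ drawer-Red.
Suppose tile ∈ drawer-Red: no assignment then satisfies all the clues, so tile ∉ drawer-Red.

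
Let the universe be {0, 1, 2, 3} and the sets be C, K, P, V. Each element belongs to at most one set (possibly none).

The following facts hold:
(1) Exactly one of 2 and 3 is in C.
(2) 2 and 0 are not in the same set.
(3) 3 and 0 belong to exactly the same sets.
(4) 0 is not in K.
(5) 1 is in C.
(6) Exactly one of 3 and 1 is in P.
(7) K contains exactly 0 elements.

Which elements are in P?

P = {0, 3}

From (4): 0 ∉ K.
From (5): 1 ∈ C.
(3): 3 matches 0: 3 ∉ K.
(6) (exactly one): 3 ∈ P.
(7): K already has 0, so the rest are out.
(1) (exactly one): 2 ∈ C.
(2): 0 ∉ C.
(3): 0 matches 3: 0 ∈ P.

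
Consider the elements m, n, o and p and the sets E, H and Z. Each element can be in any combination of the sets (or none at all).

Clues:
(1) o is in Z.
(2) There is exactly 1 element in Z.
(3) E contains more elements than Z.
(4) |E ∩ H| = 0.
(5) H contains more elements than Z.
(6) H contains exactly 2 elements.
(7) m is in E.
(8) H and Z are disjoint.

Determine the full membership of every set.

E = {m, o}; H = {n, p}; Z = {o}

From (1): o ∈ Z.
From (7): m ∈ E.
(2): Z already has 1, so the rest are out.
(8) (disjoint): o ∉ H.
Suppose m ∈ H: no assignment then satisfies all the clues, so m ∉ H.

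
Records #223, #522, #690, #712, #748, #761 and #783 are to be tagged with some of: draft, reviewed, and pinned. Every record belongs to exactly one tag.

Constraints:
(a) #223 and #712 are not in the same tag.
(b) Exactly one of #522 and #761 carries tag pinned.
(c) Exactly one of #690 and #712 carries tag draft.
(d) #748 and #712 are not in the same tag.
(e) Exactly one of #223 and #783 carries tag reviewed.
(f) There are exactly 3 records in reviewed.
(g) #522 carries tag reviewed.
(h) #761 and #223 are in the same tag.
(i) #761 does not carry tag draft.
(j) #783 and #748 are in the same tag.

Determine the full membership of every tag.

From (g): #522 ∈ reviewed.
From (i): #761 ∉ draft.
(b) (exactly one): #761 ∈ pinned.
(h): #223 matches #761: #223 ∉ draft.
(h): #223 matches #761: #223 ∉ reviewed.
(h): #223 matches #761: #223 ∈ pinned.
(a): #712 ∉ pinned.
(e) (exactly one): #783 ∈ reviewed.
(j): #748 matches #783: #748 ∉ draft.
(j): #748 matches #783: #748 ∈ reviewed.
(d): #712 ∉ reviewed.
Only one tag left: #690 ∈ pinned.

draft = {#712}; reviewed = {#522, #748, #783}; pinned = {#223, #690, #761}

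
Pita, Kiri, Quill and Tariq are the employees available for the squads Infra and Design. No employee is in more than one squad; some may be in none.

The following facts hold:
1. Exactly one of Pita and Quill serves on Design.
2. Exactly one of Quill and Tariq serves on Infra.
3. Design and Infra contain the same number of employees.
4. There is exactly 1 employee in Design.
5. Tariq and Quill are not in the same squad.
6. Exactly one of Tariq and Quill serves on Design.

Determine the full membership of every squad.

Infra = {Tariq}; Design = {Quill}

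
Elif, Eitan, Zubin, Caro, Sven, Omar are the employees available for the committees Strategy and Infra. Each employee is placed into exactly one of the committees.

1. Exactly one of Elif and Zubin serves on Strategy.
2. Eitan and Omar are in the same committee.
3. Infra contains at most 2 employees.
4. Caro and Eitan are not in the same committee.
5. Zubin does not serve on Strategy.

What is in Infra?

Infra = {Caro, Zubin}

From (5): Zubin ∉ Strategy.
(1) (exactly one): Elif ∈ Strategy.
Only one committee left: Zubin ∈ Infra.
Suppose Eitan ∈ Infra: no assignment then satisfies all the clues, so Eitan ∉ Infra.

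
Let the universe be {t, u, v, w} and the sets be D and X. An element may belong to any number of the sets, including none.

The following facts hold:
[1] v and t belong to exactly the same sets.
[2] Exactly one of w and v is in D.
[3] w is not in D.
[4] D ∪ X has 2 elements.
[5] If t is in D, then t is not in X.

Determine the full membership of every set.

D = {t, v}; X = {}

From (3): w ∉ D.
(2) (exactly one): v ∈ D.
(1): t matches v: t ∈ D.
(5): t ∉ X.
(1): v matches t: v ∉ X.
Suppose u ∈ D: no assignment then satisfies all the clues, so u ∉ D.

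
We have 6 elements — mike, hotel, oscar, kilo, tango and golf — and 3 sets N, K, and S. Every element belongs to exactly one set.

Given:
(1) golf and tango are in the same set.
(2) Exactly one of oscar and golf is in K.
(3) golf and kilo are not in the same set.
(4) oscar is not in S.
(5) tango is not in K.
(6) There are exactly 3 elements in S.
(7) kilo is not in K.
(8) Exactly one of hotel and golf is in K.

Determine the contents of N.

N = {kilo}

From (4): oscar ∉ S.
From (5): tango ∉ K.
From (7): kilo ∉ K.
(1): golf matches tango: golf ∉ K.
(2) (exactly one): oscar ∈ K.
(8) (exactly one): hotel ∈ K.
Suppose mike ∈ N: no assignment then satisfies all the clues, so mike ∉ N.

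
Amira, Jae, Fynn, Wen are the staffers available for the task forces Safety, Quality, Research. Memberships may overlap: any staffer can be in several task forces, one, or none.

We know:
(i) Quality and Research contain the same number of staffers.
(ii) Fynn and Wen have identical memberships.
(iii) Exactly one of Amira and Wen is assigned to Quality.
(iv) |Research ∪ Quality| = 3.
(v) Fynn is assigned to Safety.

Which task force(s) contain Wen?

Wen: Quality, Research, Safety

From (v): Fynn ∈ Safety.
(ii): Wen matches Fynn: Wen ∈ Safety.
Suppose Wen ∉ Quality: no assignment then satisfies all the clues, so Wen ∈ Quality.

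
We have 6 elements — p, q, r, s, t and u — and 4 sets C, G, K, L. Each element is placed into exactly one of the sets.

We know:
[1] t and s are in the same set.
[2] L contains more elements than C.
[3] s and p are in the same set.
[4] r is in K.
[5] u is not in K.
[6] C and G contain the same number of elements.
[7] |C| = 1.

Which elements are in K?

From (4): r ∈ K.
From (5): u ∉ K.
Suppose p ∈ K: no assignment then satisfies all the clues, so p ∉ K.

K = {r}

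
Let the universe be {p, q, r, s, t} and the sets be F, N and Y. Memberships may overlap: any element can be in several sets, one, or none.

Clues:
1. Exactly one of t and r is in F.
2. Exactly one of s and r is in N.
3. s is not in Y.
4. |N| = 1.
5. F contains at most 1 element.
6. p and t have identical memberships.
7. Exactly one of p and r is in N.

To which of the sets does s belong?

s: none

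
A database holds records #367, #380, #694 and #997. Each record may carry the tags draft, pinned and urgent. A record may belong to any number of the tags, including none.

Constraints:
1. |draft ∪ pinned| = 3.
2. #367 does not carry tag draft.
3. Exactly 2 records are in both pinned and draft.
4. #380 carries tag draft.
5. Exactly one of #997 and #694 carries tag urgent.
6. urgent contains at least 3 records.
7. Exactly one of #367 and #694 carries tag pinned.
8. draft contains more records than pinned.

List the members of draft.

draft = {#380, #694, #997}

From (2): #367 ∉ draft.
From (4): #380 ∈ draft.
Suppose #694 ∉ draft: no assignment then satisfies all the clues, so #694 ∈ draft.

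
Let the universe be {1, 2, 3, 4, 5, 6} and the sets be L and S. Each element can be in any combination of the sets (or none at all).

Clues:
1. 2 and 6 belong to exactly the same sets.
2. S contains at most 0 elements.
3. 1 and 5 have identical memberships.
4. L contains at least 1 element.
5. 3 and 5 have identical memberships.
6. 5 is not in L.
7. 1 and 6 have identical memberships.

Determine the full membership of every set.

L = {4}; S = {}

From (6): 5 ∉ L.
(2): S already has 0, so the rest are out.
(3): 1 matches 5: 1 ∉ L.
(5): 3 matches 5: 3 ∉ L.
(7): 6 matches 1: 6 ∉ L.
(1): 2 matches 6: 2 ∉ L.
(4): only 1 candidates remain for L, so all are in.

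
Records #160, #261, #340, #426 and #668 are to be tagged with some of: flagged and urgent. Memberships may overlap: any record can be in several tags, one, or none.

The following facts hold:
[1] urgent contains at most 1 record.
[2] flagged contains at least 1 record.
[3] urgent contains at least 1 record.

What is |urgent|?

1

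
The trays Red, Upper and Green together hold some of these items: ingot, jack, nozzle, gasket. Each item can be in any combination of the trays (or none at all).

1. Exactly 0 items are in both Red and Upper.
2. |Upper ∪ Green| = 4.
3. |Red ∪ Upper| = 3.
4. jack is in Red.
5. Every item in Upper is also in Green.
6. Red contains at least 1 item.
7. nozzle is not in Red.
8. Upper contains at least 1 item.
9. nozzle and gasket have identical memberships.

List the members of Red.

Red = {jack}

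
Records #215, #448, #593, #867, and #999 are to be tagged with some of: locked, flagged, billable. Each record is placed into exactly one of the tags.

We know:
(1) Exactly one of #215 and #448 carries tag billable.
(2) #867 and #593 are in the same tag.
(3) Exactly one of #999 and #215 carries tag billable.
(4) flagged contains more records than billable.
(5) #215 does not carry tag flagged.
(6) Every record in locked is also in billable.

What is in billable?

billable = {#215}

From (5): #215 ∉ flagged.
Suppose #215 ∉ billable: no assignment then satisfies all the clues, so #215 ∈ billable.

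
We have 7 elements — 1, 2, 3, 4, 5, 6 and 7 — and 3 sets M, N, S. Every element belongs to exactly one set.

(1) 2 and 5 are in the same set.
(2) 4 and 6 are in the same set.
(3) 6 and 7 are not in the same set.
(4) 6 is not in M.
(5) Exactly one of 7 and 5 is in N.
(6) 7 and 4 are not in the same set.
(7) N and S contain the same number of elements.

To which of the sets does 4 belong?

4: S

From (4): 6 ∉ M.
(2): 4 matches 6: 4 ∉ M.
Suppose 4 ∈ N: no assignment then satisfies all the clues, so 4 ∉ N.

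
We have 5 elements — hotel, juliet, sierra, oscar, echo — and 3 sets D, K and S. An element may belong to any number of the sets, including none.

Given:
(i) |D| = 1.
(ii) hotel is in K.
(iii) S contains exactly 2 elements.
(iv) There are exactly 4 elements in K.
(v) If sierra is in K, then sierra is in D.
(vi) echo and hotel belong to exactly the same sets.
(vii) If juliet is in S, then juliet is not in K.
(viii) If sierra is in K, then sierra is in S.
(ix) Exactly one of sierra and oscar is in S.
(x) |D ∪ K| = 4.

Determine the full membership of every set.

D = {sierra}; K = {echo, hotel, oscar, sierra}; S = {juliet, sierra}

From (ii): hotel ∈ K.
(vi): echo matches hotel: echo ∈ K.
Suppose hotel ∈ D: no assignment then satisfies all the clues, so hotel ∉ D.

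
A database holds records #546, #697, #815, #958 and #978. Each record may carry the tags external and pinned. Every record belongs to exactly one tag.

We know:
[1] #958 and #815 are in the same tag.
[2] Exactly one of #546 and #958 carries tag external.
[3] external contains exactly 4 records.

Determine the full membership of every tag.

external = {#697, #815, #958, #978}; pinned = {#546}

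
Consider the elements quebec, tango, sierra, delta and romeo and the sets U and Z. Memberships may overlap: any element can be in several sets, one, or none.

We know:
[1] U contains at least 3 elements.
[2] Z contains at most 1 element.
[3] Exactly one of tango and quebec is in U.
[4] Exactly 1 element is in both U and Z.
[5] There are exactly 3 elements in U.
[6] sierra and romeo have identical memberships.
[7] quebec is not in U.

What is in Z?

From (7): quebec ∉ U.
(3) (exactly one): tango ∈ U.
Suppose quebec ∈ Z: no assignment then satisfies all the clues, so quebec ∉ Z.

Z = {tango}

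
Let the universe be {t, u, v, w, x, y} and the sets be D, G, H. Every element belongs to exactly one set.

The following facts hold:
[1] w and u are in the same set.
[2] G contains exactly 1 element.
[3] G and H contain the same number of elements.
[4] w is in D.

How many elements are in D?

4

From (4): w ∈ D.
(1): u matches w: u ∈ D.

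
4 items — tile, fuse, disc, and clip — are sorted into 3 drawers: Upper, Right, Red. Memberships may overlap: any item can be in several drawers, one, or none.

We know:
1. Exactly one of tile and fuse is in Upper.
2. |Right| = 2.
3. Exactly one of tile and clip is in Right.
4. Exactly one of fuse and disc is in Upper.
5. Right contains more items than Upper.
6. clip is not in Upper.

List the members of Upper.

Upper = {fuse}

From (6): clip ∉ Upper.
Suppose tile ∈ Upper: no assignment then satisfies all the clues, so tile ∉ Upper.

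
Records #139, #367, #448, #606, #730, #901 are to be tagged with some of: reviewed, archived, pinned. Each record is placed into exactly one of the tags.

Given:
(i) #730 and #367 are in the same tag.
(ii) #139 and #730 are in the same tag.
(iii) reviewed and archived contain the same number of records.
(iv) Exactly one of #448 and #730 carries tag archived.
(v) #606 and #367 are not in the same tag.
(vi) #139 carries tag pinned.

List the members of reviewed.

reviewed = {#606}

From (vi): #139 ∈ pinned.
(ii): #730 matches #139: #730 ∉ reviewed.
(ii): #730 matches #139: #730 ∉ archived.
(ii): #730 matches #139: #730 ∈ pinned.
(iv) (exactly one): #448 ∈ archived.
(i): #367 matches #730: #367 ∉ reviewed.
(i): #367 matches #730: #367 ∉ archived.
(i): #367 matches #730: #367 ∈ pinned.
(v): #606 ∉ pinned.
Suppose #606 ∉ reviewed: no assignment then satisfies all the clues, so #606 ∈ reviewed.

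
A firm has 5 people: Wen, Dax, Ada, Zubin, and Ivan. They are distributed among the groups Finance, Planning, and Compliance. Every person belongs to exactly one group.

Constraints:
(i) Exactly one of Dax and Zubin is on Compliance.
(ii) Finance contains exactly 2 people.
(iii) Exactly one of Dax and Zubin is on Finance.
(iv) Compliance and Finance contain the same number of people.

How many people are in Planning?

1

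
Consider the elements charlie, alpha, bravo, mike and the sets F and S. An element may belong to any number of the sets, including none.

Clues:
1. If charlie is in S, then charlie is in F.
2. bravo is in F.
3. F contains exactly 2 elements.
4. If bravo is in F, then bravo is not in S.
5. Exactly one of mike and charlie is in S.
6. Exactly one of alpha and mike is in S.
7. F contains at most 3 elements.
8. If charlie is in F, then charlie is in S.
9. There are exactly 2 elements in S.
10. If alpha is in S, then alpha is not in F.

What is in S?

From (2): bravo ∈ F.
(4): bravo ∉ S.
Suppose charlie ∉ S: no assignment then satisfies all the clues, so charlie ∈ S.

S = {alpha, charlie}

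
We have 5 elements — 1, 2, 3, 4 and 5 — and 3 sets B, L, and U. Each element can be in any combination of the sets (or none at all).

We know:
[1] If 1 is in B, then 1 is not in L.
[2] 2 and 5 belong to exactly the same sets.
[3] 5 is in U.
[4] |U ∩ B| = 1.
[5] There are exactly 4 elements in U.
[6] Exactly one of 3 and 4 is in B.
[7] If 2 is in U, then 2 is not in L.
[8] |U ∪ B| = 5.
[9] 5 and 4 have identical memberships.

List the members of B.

B = {1, 3}

From (3): 5 ∈ U.
(2): 2 matches 5: 2 ∈ U.
(7): 2 ∉ L.
(9): 4 matches 5: 4 ∈ U.
(2): 5 matches 2: 5 ∉ L.
(9): 4 matches 5: 4 ∉ L.
Suppose 1 ∉ B: no assignment then satisfies all the clues, so 1 ∈ B.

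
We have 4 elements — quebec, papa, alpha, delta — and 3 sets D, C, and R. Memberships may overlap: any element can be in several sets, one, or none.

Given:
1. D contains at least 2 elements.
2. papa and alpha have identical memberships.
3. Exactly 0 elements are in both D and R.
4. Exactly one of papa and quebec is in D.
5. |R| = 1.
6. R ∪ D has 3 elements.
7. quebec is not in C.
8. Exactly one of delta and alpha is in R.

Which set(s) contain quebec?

quebec: none

From (7): quebec ∉ C.
Suppose quebec ∈ D: no assignment then satisfies all the clues, so quebec ∉ D.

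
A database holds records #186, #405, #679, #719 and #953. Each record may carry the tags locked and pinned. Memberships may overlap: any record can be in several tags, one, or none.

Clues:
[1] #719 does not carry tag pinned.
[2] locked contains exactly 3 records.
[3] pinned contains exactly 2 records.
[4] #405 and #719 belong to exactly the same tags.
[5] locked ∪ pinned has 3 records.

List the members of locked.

locked = {#186, #679, #953}

From (1): #719 ∉ pinned.
(4): #405 matches #719: #405 ∉ pinned.
Suppose #186 ∉ locked: no assignment then satisfies all the clues, so #186 ∈ locked.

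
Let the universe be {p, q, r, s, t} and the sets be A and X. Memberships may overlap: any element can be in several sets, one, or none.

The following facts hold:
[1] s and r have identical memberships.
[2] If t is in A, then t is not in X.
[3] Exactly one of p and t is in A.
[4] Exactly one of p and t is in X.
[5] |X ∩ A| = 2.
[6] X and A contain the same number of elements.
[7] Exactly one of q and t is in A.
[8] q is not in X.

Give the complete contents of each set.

A = {r, s, t}; X = {p, r, s}

From (8): q ∉ X.
Suppose p ∈ A: no assignment then satisfies all the clues, so p ∉ A.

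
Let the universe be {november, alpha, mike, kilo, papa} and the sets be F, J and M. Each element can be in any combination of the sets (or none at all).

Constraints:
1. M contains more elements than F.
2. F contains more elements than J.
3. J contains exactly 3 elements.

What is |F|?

4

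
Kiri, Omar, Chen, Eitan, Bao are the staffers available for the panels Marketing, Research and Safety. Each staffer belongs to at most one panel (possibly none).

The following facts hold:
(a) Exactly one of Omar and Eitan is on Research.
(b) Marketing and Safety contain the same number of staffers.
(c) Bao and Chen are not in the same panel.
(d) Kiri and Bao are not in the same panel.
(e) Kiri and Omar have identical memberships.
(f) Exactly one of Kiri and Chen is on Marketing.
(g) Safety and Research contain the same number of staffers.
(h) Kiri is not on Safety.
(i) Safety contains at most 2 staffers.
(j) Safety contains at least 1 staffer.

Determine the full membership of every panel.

Marketing = {Chen}; Research = {Eitan}; Safety = {Bao}

From (h): Kiri ∉ Safety.
(e): Omar matches Kiri: Omar ∉ Safety.
Suppose Kiri ∈ Marketing: no assignment then satisfies all the clues, so Kiri ∉ Marketing.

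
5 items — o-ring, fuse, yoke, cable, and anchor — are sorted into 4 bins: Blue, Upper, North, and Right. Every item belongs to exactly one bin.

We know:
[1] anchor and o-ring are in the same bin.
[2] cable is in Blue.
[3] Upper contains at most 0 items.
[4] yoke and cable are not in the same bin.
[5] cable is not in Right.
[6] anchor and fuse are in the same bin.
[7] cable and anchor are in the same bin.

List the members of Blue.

Blue = {anchor, cable, fuse, o-ring}

From (2): cable ∈ Blue.
(3): Upper already has 0, so the rest are out.
(4): yoke ∉ Blue.
(7): anchor matches cable: anchor ∈ Blue.
(1): o-ring matches anchor: o-ring ∈ Blue.
(6): fuse matches anchor: fuse ∈ Blue.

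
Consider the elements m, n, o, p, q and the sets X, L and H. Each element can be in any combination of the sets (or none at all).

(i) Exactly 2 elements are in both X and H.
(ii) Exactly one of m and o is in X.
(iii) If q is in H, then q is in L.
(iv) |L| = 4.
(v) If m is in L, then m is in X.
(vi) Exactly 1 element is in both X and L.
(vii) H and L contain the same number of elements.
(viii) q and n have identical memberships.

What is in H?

H = {m, n, p, q}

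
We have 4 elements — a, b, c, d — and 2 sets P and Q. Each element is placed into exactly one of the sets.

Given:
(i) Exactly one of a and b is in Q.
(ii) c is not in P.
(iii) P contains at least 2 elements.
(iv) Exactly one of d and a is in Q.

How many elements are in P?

2

From (ii): c ∉ P.
Only one set left: c ∈ Q.
Suppose a ∈ P: no assignment then satisfies all the clues, so a ∉ P.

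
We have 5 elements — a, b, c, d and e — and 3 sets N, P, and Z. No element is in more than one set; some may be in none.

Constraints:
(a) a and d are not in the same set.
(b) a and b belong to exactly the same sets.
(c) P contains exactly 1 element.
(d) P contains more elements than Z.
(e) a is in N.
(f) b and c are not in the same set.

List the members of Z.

Z = {}

From (e): a ∈ N.
(a): d ∉ N.
(b): b matches a: b ∈ N.
(f): c ∉ N.
Suppose c ∈ Z: no assignment then satisfies all the clues, so c ∉ Z.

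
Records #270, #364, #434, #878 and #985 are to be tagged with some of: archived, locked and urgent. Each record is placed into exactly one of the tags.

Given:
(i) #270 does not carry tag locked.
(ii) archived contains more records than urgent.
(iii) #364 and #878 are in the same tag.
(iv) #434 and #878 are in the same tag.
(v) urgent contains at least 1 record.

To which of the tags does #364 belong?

From (i): #270 ∉ locked.
Suppose #364 ∉ archived: no assignment then satisfies all the clues, so #364 ∈ archived.

#364: archived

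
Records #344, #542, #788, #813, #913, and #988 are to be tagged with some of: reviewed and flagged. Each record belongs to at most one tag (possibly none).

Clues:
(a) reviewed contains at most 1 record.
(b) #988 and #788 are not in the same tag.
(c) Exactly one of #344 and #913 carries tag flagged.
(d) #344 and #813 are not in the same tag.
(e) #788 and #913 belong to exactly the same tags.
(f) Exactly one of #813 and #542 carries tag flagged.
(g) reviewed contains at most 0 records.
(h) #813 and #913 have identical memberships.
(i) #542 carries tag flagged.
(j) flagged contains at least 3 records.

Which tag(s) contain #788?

#788: none

From (i): #542 ∈ flagged.
(f) (exactly one): #813 ∉ flagged.
(g): reviewed already has 0, so the rest are out.
(h): #913 matches #813: #913 ∉ flagged.
(c) (exactly one): #344 ∈ flagged.
(e): #788 matches #913: #788 ∉ flagged.
(j): only 3 candidates remain for flagged, so all are in.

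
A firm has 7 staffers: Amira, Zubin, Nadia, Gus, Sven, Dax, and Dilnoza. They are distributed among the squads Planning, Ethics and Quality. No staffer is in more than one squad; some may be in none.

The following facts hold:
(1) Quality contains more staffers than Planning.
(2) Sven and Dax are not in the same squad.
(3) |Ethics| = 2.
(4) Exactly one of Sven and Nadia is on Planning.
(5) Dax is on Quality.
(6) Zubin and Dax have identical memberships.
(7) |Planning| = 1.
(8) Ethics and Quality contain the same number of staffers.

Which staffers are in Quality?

Quality = {Dax, Zubin}

From (5): Dax ∈ Quality.
(2): Sven ∉ Quality.
(6): Zubin matches Dax: Zubin ∉ Planning.
(6): Zubin matches Dax: Zubin ∉ Ethics.
(6): Zubin matches Dax: Zubin ∈ Quality.
Suppose Amira ∈ Quality: no assignment then satisfies all the clues, so Amira ∉ Quality.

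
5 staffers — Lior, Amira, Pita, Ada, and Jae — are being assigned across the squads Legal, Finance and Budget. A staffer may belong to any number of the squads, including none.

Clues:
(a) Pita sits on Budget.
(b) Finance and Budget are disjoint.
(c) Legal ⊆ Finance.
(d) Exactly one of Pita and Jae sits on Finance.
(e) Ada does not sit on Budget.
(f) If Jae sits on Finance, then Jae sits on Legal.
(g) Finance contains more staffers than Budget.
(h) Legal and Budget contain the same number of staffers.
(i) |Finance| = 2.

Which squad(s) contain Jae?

From (a): Pita ∈ Budget.
From (e): Ada ∉ Budget.
(b) (disjoint): Pita ∉ Finance.
(c) contrapositive: Pita ∉ Legal.
(d) (exactly one): Jae ∈ Finance.
(f): Jae ∈ Legal.
(b) (disjoint): Jae ∉ Budget.

Jae: Finance, Legal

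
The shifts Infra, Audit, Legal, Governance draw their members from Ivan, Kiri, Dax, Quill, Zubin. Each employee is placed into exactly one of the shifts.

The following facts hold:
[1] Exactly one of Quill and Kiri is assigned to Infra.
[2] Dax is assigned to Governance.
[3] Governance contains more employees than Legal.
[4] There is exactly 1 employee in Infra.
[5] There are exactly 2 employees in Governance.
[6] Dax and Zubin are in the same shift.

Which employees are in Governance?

Governance = {Dax, Zubin}

From (2): Dax ∈ Governance.
(6): Zubin matches Dax: Zubin ∉ Infra.
(6): Zubin matches Dax: Zubin ∉ Audit.
(6): Zubin matches Dax: Zubin ∉ Legal.
(6): Zubin matches Dax: Zubin ∈ Governance.
(5): Governance already has 2, so the rest are out.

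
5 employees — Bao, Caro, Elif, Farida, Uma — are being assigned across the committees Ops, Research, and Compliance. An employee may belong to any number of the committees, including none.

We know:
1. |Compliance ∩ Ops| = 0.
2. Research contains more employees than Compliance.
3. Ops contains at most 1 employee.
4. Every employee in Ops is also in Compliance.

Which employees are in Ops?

Ops = {}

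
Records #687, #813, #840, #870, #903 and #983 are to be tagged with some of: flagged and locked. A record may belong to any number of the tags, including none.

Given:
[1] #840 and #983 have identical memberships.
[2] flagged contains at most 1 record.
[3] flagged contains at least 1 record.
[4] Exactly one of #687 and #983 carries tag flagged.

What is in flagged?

flagged = {#687}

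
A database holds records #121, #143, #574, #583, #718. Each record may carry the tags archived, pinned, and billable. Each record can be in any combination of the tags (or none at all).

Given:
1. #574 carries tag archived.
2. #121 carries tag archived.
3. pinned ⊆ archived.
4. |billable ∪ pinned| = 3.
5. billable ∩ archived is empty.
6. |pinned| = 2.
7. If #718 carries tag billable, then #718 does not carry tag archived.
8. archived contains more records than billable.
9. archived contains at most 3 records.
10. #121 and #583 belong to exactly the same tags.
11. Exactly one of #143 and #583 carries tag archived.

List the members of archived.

archived = {#121, #574, #583}

From (1): #574 ∈ archived.
From (2): #121 ∈ archived.
(5) (disjoint): #121 ∉ billable.
(5) (disjoint): #574 ∉ billable.
(10): #583 matches #121: #583 ∈ archived.
(10): #583 matches #121: #583 ∉ billable.
(11) (exactly one): #143 ∉ archived.
(3) contrapositive: #143 ∉ pinned.
(9): archived already has 3, so the rest are out.
(3) contrapositive: #718 ∉ pinned.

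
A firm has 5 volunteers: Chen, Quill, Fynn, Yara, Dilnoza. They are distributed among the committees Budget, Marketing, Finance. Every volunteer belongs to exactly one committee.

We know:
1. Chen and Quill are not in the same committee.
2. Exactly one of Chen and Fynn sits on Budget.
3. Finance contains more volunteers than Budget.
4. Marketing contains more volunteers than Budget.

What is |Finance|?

2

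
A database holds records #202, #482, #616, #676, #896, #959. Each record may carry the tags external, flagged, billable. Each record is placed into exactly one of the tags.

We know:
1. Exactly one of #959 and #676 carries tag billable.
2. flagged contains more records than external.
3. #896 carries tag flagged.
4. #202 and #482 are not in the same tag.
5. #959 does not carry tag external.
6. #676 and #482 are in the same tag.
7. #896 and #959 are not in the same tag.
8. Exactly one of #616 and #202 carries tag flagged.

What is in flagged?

flagged = {#482, #616, #676, #896}

From (3): #896 ∈ flagged.
From (5): #959 ∉ external.
(7): #959 ∉ flagged.
Only one tag left: #959 ∈ billable.
(1) (exactly one): #676 ∉ billable.
(6): #482 matches #676: #482 ∉ billable.
Suppose #202 ∈ flagged: no assignment then satisfies all the clues, so #202 ∉ flagged.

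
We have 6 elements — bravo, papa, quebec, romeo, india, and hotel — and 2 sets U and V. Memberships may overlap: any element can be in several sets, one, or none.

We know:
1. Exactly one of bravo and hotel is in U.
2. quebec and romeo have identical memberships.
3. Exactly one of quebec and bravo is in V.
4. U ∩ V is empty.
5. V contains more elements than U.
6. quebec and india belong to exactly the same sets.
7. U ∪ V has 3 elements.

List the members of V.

V = {bravo, papa}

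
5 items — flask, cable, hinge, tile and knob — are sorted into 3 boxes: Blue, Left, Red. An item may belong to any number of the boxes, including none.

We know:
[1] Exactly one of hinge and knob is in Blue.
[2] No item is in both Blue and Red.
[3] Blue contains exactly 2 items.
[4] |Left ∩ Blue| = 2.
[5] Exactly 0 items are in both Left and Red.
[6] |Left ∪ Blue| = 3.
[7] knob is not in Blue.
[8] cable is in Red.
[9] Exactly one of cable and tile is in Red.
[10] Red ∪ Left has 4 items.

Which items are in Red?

Red = {cable}

From (7): knob ∉ Blue.
From (8): cable ∈ Red.
(1) (exactly one): hinge ∈ Blue.
(2) (disjoint): cable ∉ Blue.
(2) (disjoint): hinge ∉ Red.
(9) (exactly one): tile ∉ Red.
Suppose flask ∈ Red: no assignment then satisfies all the clues, so flask ∉ Red.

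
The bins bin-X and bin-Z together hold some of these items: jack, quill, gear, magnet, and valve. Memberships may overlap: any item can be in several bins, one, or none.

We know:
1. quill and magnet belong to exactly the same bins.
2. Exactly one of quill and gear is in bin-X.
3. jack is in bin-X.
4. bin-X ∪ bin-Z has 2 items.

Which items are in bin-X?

bin-X = {gear, jack}

From (3): jack ∈ bin-X.
Suppose quill ∈ bin-X: no assignment then satisfies all the clues, so quill ∉ bin-X.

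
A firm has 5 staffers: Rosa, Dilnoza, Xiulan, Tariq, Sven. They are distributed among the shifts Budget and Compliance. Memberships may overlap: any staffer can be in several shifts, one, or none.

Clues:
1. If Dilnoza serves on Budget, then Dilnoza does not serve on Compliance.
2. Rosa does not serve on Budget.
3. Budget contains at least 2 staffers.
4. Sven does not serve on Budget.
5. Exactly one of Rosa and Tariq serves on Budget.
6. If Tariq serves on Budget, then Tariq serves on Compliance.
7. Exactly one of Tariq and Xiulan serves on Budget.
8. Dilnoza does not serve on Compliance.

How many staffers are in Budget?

From (2): Rosa ∉ Budget.
From (4): Sven ∉ Budget.
From (8): Dilnoza ∉ Compliance.
(5) (exactly one): Tariq ∈ Budget.
(6): Tariq ∈ Compliance.
(7) (exactly one): Xiulan ∉ Budget.
(3): only 2 candidates remain for Budget, so all are in.

2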